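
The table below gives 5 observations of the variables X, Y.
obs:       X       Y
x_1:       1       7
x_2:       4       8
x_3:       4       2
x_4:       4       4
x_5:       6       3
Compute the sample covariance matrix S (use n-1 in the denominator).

Step 1 — column means:
  mean(X) = (1 + 4 + 4 + 4 + 6) / 5 = 19/5 = 3.8
  mean(Y) = (7 + 8 + 2 + 4 + 3) / 5 = 24/5 = 4.8

Step 2 — sample covariance S[i,j] = (1/(n-1)) · Σ_k (x_{k,i} - mean_i) · (x_{k,j} - mean_j), with n-1 = 4.
  S[X,X] = ((-2.8)·(-2.8) + (0.2)·(0.2) + (0.2)·(0.2) + (0.2)·(0.2) + (2.2)·(2.2)) / 4 = 12.8/4 = 3.2
  S[X,Y] = ((-2.8)·(2.2) + (0.2)·(3.2) + (0.2)·(-2.8) + (0.2)·(-0.8) + (2.2)·(-1.8)) / 4 = -10.2/4 = -2.55
  S[Y,Y] = ((2.2)·(2.2) + (3.2)·(3.2) + (-2.8)·(-2.8) + (-0.8)·(-0.8) + (-1.8)·(-1.8)) / 4 = 26.8/4 = 6.7

S is symmetric (S[j,i] = S[i,j]). Assembling:

S = [[3.2, -2.55],
 [-2.55, 6.7]]


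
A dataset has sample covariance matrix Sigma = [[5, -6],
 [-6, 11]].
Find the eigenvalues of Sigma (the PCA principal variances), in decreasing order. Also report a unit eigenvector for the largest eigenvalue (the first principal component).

Step 1 — characteristic polynomial of 2×2 Sigma:
  det(Sigma - λI) = λ² - trace · λ + det = 0.
  trace = 5 + 11 = 16, det = 5·11 - (-6)² = 19.
Step 2 — discriminant:
  Δ = trace² - 4·det = 256 - 76 = 180.
Step 3 — eigenvalues:
  λ = (trace ± √Δ)/2 = (16 ± 13.4164)/2,
  λ_1 = 14.7082,  λ_2 = 1.2918.

Step 4 — unit eigenvector for λ_1: solve (Sigma - λ_1 I)v = 0. First row:
  (5 - 14.7082)·v_x + (-6)·v_y = 0, i.e. (-9.7082)·v_x + (-6)·v_y = 0,
  so v ∝ (b, λ_1 - a) = (-6, 9.7082); multiply by -1 so the first entry is positive: u = (6, -9.7082).
  ||u|| = √((6)² + (-9.7082)²) = √(130.2492) ≈ 11.4127,
  v_1 = u/||u|| ≈ (0.5257, -0.8507) (||v_1|| = 1).

λ_1 = 14.7082,  λ_2 = 1.2918;  v_1 ≈ (0.5257, -0.8507)


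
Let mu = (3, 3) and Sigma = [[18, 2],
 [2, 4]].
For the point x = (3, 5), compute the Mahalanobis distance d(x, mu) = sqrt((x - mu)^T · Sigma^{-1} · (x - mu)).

Step 1 — centre the observation: (x - mu) = (0, 2).

Step 2 — invert Sigma. det(Sigma) = 18·4 - (2)² = 68.
  Sigma^{-1} = (1/det) · [[d, -b], [-b, a]] = [[0.0588, -0.0294],
 [-0.0294, 0.2647]].

Step 3 — form the quadratic (x - mu)^T · Sigma^{-1} · (x - mu):
  Sigma^{-1} · (x - mu) = (-0.0588, 0.5294).
  (x - mu)^T · [Sigma^{-1} · (x - mu)] = (0)·(-0.0588) + (2)·(0.5294) = 1.0588.

Step 4 — take square root: d = √(1.0588) ≈ 1.029.

d(x, mu) = √(1.0588) ≈ 1.029


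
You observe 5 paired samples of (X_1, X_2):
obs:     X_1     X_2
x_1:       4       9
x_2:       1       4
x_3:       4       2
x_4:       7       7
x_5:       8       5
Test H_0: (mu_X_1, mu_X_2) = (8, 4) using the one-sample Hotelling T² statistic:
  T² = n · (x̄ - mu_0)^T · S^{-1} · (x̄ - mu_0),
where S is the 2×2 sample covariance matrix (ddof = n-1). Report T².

Step 1 — sample mean vector:
  mean(X_1) = (4 + 1 + 4 + 7 + 8) / 5 = 24/5 = 4.8
  mean(X_2) = (9 + 4 + 2 + 7 + 5) / 5 = 27/5 = 5.4
  x̄ = (4.8, 5.4),  deviation x̄ - mu_0 = (4.8, 5.4) - (8, 4) = (-3.2, 1.4).

Step 2 — sample covariance matrix, S[i,j] = (1/(n-1)) · Σ_k (x_{k,i} - mean_i) · (x_{k,j} - mean_j), divisor n-1 = 4:
  S[X_1,X_1] = ((-0.8)·(-0.8) + (-3.8)·(-3.8) + (-0.8)·(-0.8) + (2.2)·(2.2) + (3.2)·(3.2)) / 4 = 30.8/4 = 7.7
  S[X_1,X_2] = ((-0.8)·(3.6) + (-3.8)·(-1.4) + (-0.8)·(-3.4) + (2.2)·(1.6) + (3.2)·(-0.4)) / 4 = 7.4/4 = 1.85
  S[X_2,X_2] = ((3.6)·(3.6) + (-1.4)·(-1.4) + (-3.4)·(-3.4) + (1.6)·(1.6) + (-0.4)·(-0.4)) / 4 = 29.2/4 = 7.3
  S = [[7.7, 1.85],
 [1.85, 7.3]].

Step 3 — invert S. det(S) = 7.7·7.3 - (1.85)² = 52.7875.
  S^{-1} = (1/det) · [[d, -b], [-b, a]] = [[0.1383, -0.035],
 [-0.035, 0.1459]].

Step 4 — quadratic form (x̄ - mu_0)^T · S^{-1} · (x̄ - mu_0):
  S^{-1} · (x̄ - mu_0) = (-0.4916, 0.3164),
  (x̄ - mu_0)^T · [...] = (-3.2)·(-0.4916) + (1.4)·(0.3164) = 2.016.

Step 5 — scale by n: T² = 5 · 2.016 = 10.08.

T² ≈ 10.08


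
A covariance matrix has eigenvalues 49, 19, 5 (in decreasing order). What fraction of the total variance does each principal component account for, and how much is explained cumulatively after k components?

Step 1 — total variance = trace(Sigma) = Σ λ_i = 49 + 19 + 5 = 73.

Step 2 — fraction explained by component i = λ_i / Σ λ:
  PC1: 49/73 = 0.6712
  PC2: 19/73 = 0.2603
  PC3: 5/73 = 0.0685

Step 3 — cumulative fraction after k components = (λ_1 + ... + λ_k) / Σ λ:
  k = 1: 49/73 = 0.6712
  k = 2: (49 + 19)/73 = 68/73 = 0.9315
  k = 3: (49 + 19 + 5)/73 = 73/73 = 1

Summary (fraction, with percent):

explained: PC1 0.6712 (67.12%), PC2 0.2603 (26.03%), PC3 0.0685 (6.85%);  cumulative: 0.6712, 0.9315, 1


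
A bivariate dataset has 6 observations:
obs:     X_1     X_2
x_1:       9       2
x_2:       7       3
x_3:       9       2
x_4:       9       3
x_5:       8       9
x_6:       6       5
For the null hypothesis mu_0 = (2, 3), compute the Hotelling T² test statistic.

Step 1 — sample mean vector:
  mean(X_1) = (9 + 7 + 9 + 9 + 8 + 6) / 6 = 48/6 = 8
  mean(X_2) = (2 + 3 + 2 + 3 + 9 + 5) / 6 = 24/6 = 4
  x̄ = (8, 4),  deviation x̄ - mu_0 = (8, 4) - (2, 3) = (6, 1).

Step 2 — sample covariance matrix, S[i,j] = (1/(n-1)) · Σ_k (x_{k,i} - mean_i) · (x_{k,j} - mean_j), divisor n-1 = 5:
  S[X_1,X_1] = ((1)·(1) + (-1)·(-1) + (1)·(1) + (1)·(1) + (0)·(0) + (-2)·(-2)) / 5 = 8/5 = 1.6
  S[X_1,X_2] = ((1)·(-2) + (-1)·(-1) + (1)·(-2) + (1)·(-1) + (0)·(5) + (-2)·(1)) / 5 = -6/5 = -1.2
  S[X_2,X_2] = ((-2)·(-2) + (-1)·(-1) + (-2)·(-2) + (-1)·(-1) + (5)·(5) + (1)·(1)) / 5 = 36/5 = 7.2
  S = [[1.6, -1.2],
 [-1.2, 7.2]].

Step 3 — invert S. det(S) = 1.6·7.2 - (-1.2)² = 10.08.
  S^{-1} = (1/det) · [[d, -b], [-b, a]] = [[0.7143, 0.119],
 [0.119, 0.1587]].

Step 4 — quadratic form (x̄ - mu_0)^T · S^{-1} · (x̄ - mu_0):
  S^{-1} · (x̄ - mu_0) = (4.4048, 0.873),
  (x̄ - mu_0)^T · [...] = (6)·(4.4048) + (1)·(0.873) = 27.3016.

Step 5 — scale by n: T² = 6 · 27.3016 = 163.8095.

T² ≈ 163.8095


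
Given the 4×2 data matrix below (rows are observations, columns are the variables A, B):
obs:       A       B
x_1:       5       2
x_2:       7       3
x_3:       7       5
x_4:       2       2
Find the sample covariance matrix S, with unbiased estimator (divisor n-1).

Step 1 — column means:
  mean(A) = (5 + 7 + 7 + 2) / 4 = 21/4 = 5.25
  mean(B) = (2 + 3 + 5 + 2) / 4 = 12/4 = 3

Step 2 — sample covariance S[i,j] = (1/(n-1)) · Σ_k (x_{k,i} - mean_i) · (x_{k,j} - mean_j), with n-1 = 3.
  S[A,A] = ((-0.25)·(-0.25) + (1.75)·(1.75) + (1.75)·(1.75) + (-3.25)·(-3.25)) / 3 = 16.75/3 = 5.5833
  S[A,B] = ((-0.25)·(-1) + (1.75)·(0) + (1.75)·(2) + (-3.25)·(-1)) / 3 = 7/3 = 2.3333
  S[B,B] = ((-1)·(-1) + (0)·(0) + (2)·(2) + (-1)·(-1)) / 3 = 6/3 = 2

S is symmetric (S[j,i] = S[i,j]). Assembling:

S = [[5.5833, 2.3333],
 [2.3333, 2]]


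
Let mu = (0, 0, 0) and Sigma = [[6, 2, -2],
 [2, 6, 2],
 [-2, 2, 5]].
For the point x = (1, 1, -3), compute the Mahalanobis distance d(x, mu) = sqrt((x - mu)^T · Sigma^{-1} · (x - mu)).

Step 1 — centre the observation: (x - mu) = (1, 1, -3).

Step 2 — invert Sigma (cofactor / det for 3×3, or solve directly):
  Sigma^{-1} = [[0.2708, -0.1458, 0.1667],
 [-0.1458, 0.2708, -0.1667],
 [0.1667, -0.1667, 0.3333]].

Step 3 — form the quadratic (x - mu)^T · Sigma^{-1} · (x - mu):
  Sigma^{-1} · (x - mu) = (-0.375, 0.625, -1).
  (x - mu)^T · [Sigma^{-1} · (x - mu)] = (1)·(-0.375) + (1)·(0.625) + (-3)·(-1) = 3.25.

Step 4 — take square root: d = √(3.25) ≈ 1.8028.

d(x, mu) = √(3.25) ≈ 1.8028


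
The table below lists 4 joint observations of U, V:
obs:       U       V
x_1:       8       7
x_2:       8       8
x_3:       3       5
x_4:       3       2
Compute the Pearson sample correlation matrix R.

Step 1 — column means:
  mean(U) = (8 + 8 + 3 + 3) / 4 = 22/4 = 5.5
  mean(V) = (7 + 8 + 5 + 2) / 4 = 22/4 = 5.5

Step 2 — sample variances and covariances s[i,j] = (1/(n-1)) · Σ_k (x_{k,i} - mean_i) · (x_{k,j} - mean_j), with n-1 = 3:
  s[U,U] = ((2.5)·(2.5) + (2.5)·(2.5) + (-2.5)·(-2.5) + (-2.5)·(-2.5)) / 3 = 25/3 = 8.3333
  s[U,V] = ((2.5)·(1.5) + (2.5)·(2.5) + (-2.5)·(-0.5) + (-2.5)·(-3.5)) / 3 = 20/3 = 6.6667
  s[V,V] = ((1.5)·(1.5) + (2.5)·(2.5) + (-0.5)·(-0.5) + (-3.5)·(-3.5)) / 3 = 21/3 = 7
  Sample standard deviations s_i = √(s[i,i]):
  s(U) = √(8.3333) = 2.8868
  s(V) = √(7) = 2.6458

Step 3 — r_{ij} = s_{ij} / (s_i · s_j):
  r[U,U] = 1 (diagonal).
  r[U,V] = 6.6667 / (2.8868 · 2.6458) = 6.6667 / 7.6376 = 0.8729
  r[V,V] = 1 (diagonal).

R is symmetric with unit diagonal. Assembling:

R = [[1, 0.8729],
 [0.8729, 1]]


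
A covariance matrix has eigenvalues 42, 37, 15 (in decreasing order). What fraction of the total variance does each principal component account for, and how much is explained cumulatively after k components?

Step 1 — total variance = trace(Sigma) = Σ λ_i = 42 + 37 + 15 = 94.

Step 2 — fraction explained by component i = λ_i / Σ λ:
  PC1: 42/94 = 0.4468
  PC2: 37/94 = 0.3936
  PC3: 15/94 = 0.1596

Step 3 — cumulative fraction after k components = (λ_1 + ... + λ_k) / Σ λ:
  k = 1: 42/94 = 0.4468
  k = 2: (42 + 37)/94 = 79/94 = 0.8404
  k = 3: (42 + 37 + 15)/94 = 94/94 = 1

Summary (fraction, with percent):

explained: PC1 0.4468 (44.68%), PC2 0.3936 (39.36%), PC3 0.1596 (15.96%);  cumulative: 0.4468, 0.8404, 1


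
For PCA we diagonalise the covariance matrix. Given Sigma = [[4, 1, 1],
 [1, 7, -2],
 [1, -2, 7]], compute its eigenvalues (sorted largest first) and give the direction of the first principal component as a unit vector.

Step 1 — characteristic polynomial p(λ) = det(λI - Sigma) = λ³ - tr·λ² + c_1·λ - det, where tr = trace, c_1 = sum of the principal 2×2 minors, det = det(Sigma):
  tr = 4 + 7 + 7 = 18,
  c_1 = (4·7 - (1)²) + (4·7 - (1)²) + (7·7 - (-2)²) = 27 + 27 + 45 = 99,
  det = 4·(7·7 - (-2)²) - (1)·((1)·7 - (-2)·(1)) + (1)·((1)·(-2) - 7·(1)) = 4·(45) - (1)·(9) + (1)·(-9) = 162.
  So p(λ) = λ³ - 18λ² + 99λ - 162.
Step 2 — look for an integer root (rational root theorem: any rational root is an integer divisor of 162). Testing λ = 3:
  p(3) = 27 - 162 + 297 - 162 = 0  ✓
  Dividing out (λ - 3): p(λ) = (λ - 3)(λ² - 15λ + 54).
Step 3 — remaining eigenvalues from the quadratic λ² - 15λ + 54 = 0:
  Δ = 15² - 4·54 = 225 - 216 = 9,  λ = (15 ± √9)/2 = (15 ± 3)/2 = 9 or 6.
  Sorted: λ_1 = 9,  λ_2 = 6,  λ_3 = 3  (check: sum = 18 = tr ✓).

Step 4 — unit eigenvector for λ_1 = 9: v spans the null space of (Sigma - λ_1 I), whose rows are
  r_1 = (-5, 1, 1),  r_2 = (1, -2, -2),  r_3 = (1, -2, -2).
  v is orthogonal to every row, so take v ∝ r_1 × r_2 = ((1)·(-2) - (1)·(-2), (1)·(1) - (-5)·(-2), (-5)·(-2) - (1)·(1)) = (0, -9, 9).
  Rescale (divide by 9; multiply by -1 so the first nonzero entry is positive): u = (0, 1, -1).
  ||u|| = √((0)² + (1)² + (-1)²) = √(2) ≈ 1.4142,  v_1 = u/||u|| ≈ (0, 0.7071, -0.7071) (||v_1|| = 1).

λ_1 = 9,  λ_2 = 6,  λ_3 = 3;  v_1 ≈ (0, 0.7071, -0.7071)


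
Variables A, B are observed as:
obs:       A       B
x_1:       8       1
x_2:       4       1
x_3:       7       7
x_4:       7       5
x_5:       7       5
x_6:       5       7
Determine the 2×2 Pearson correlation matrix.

Step 1 — column means:
  mean(A) = (8 + 4 + 7 + 7 + 7 + 5) / 6 = 38/6 = 6.3333
  mean(B) = (1 + 1 + 7 + 5 + 5 + 7) / 6 = 26/6 = 4.3333

Step 2 — sample variances and covariances s[i,j] = (1/(n-1)) · Σ_k (x_{k,i} - mean_i) · (x_{k,j} - mean_j), with n-1 = 5:
  s[A,A] = ((1.6667)·(1.6667) + (-2.3333)·(-2.3333) + (0.6667)·(0.6667) + (0.6667)·(0.6667) + (0.6667)·(0.6667) + (-1.3333)·(-1.3333)) / 5 = 11.3333/5 = 2.2667
  s[A,B] = ((1.6667)·(-3.3333) + (-2.3333)·(-3.3333) + (0.6667)·(2.6667) + (0.6667)·(0.6667) + (0.6667)·(0.6667) + (-1.3333)·(2.6667)) / 5 = 1.3333/5 = 0.2667
  s[B,B] = ((-3.3333)·(-3.3333) + (-3.3333)·(-3.3333) + (2.6667)·(2.6667) + (0.6667)·(0.6667) + (0.6667)·(0.6667) + (2.6667)·(2.6667)) / 5 = 37.3333/5 = 7.4667
  Sample standard deviations s_i = √(s[i,i]):
  s(A) = √(2.2667) = 1.5055
  s(B) = √(7.4667) = 2.7325

Step 3 — r_{ij} = s_{ij} / (s_i · s_j):
  r[A,A] = 1 (diagonal).
  r[A,B] = 0.2667 / (1.5055 · 2.7325) = 0.2667 / 4.1139 = 0.0648
  r[B,B] = 1 (diagonal).

R is symmetric with unit diagonal. Assembling:

R = [[1, 0.0648],
 [0.0648, 1]]


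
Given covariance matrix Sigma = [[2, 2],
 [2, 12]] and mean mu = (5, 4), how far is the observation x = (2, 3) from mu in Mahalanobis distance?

Step 1 — centre the observation: (x - mu) = (-3, -1).

Step 2 — invert Sigma. det(Sigma) = 2·12 - (2)² = 20.
  Sigma^{-1} = (1/det) · [[d, -b], [-b, a]] = [[0.6, -0.1],
 [-0.1, 0.1]].

Step 3 — form the quadratic (x - mu)^T · Sigma^{-1} · (x - mu):
  Sigma^{-1} · (x - mu) = (-1.7, 0.2).
  (x - mu)^T · [Sigma^{-1} · (x - mu)] = (-3)·(-1.7) + (-1)·(0.2) = 4.9.

Step 4 — take square root: d = √(4.9) ≈ 2.2136.

d(x, mu) = √(4.9) ≈ 2.2136


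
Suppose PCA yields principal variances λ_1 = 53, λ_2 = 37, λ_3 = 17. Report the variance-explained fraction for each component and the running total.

Step 1 — total variance = trace(Sigma) = Σ λ_i = 53 + 37 + 17 = 107.

Step 2 — fraction explained by component i = λ_i / Σ λ:
  PC1: 53/107 = 0.4953
  PC2: 37/107 = 0.3458
  PC3: 17/107 = 0.1589

Step 3 — cumulative fraction after k components = (λ_1 + ... + λ_k) / Σ λ:
  k = 1: 53/107 = 0.4953
  k = 2: (53 + 37)/107 = 90/107 = 0.8411
  k = 3: (53 + 37 + 17)/107 = 107/107 = 1

Summary (fraction, with percent):

explained: PC1 0.4953 (49.53%), PC2 0.3458 (34.58%), PC3 0.1589 (15.89%);  cumulative: 0.4953, 0.8411, 1


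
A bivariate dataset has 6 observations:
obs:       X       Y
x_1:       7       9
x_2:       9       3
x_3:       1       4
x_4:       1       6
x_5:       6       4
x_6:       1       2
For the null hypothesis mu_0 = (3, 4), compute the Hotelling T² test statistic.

Step 1 — sample mean vector:
  mean(X) = (7 + 9 + 1 + 1 + 6 + 1) / 6 = 25/6 = 4.1667
  mean(Y) = (9 + 3 + 4 + 6 + 4 + 2) / 6 = 28/6 = 4.6667
  x̄ = (4.1667, 4.6667),  deviation x̄ - mu_0 = (4.1667, 4.6667) - (3, 4) = (1.1667, 0.6667).

Step 2 — sample covariance matrix, S[i,j] = (1/(n-1)) · Σ_k (x_{k,i} - mean_i) · (x_{k,j} - mean_j), divisor n-1 = 5:
  S[X,X] = ((2.8333)·(2.8333) + (4.8333)·(4.8333) + (-3.1667)·(-3.1667) + (-3.1667)·(-3.1667) + (1.8333)·(1.8333) + (-3.1667)·(-3.1667)) / 5 = 64.8333/5 = 12.9667
  S[X,Y] = ((2.8333)·(4.3333) + (4.8333)·(-1.6667) + (-3.1667)·(-0.6667) + (-3.1667)·(1.3333) + (1.8333)·(-0.6667) + (-3.1667)·(-2.6667)) / 5 = 9.3333/5 = 1.8667
  S[Y,Y] = ((4.3333)·(4.3333) + (-1.6667)·(-1.6667) + (-0.6667)·(-0.6667) + (1.3333)·(1.3333) + (-0.6667)·(-0.6667) + (-2.6667)·(-2.6667)) / 5 = 31.3333/5 = 6.2667
  S = [[12.9667, 1.8667],
 [1.8667, 6.2667]].

Step 3 — invert S. det(S) = 12.9667·6.2667 - (1.8667)² = 77.7733.
  S^{-1} = (1/det) · [[d, -b], [-b, a]] = [[0.0806, -0.024],
 [-0.024, 0.1667]].

Step 4 — quadratic form (x̄ - mu_0)^T · S^{-1} · (x̄ - mu_0):
  S^{-1} · (x̄ - mu_0) = (0.078, 0.0831),
  (x̄ - mu_0)^T · [...] = (1.1667)·(0.078) + (0.6667)·(0.0831) = 0.1464.

Step 5 — scale by n: T² = 6 · 0.1464 = 0.8786.

T² ≈ 0.8786


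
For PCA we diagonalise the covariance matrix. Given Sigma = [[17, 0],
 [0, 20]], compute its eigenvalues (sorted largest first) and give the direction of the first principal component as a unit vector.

Step 1 — characteristic polynomial of 2×2 Sigma:
  det(Sigma - λI) = λ² - trace · λ + det = 0.
  trace = 17 + 20 = 37, det = 17·20 - (0)² = 340.
Step 2 — discriminant:
  Δ = trace² - 4·det = 1369 - 1360 = 9.
Step 3 — eigenvalues:
  λ = (trace ± √Δ)/2 = (37 ± 3)/2,
  λ_1 = 20,  λ_2 = 17.

Step 4 — unit eigenvector for λ_1: Sigma is diagonal, so its eigenvectors are the coordinate axes. λ_1 = 20 is the diagonal entry on the second coordinate axis, hence
  v_1 = (0, 1) (||v_1|| = 1).

λ_1 = 20,  λ_2 = 17;  v_1 ≈ (0, 1)


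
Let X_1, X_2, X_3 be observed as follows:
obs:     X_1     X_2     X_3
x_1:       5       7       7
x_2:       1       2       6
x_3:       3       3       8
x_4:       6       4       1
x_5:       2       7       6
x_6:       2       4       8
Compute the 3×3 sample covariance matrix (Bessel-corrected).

Step 1 — column means:
  mean(X_1) = (5 + 1 + 3 + 6 + 2 + 2) / 6 = 19/6 = 3.1667
  mean(X_2) = (7 + 2 + 3 + 4 + 7 + 4) / 6 = 27/6 = 4.5
  mean(X_3) = (7 + 6 + 8 + 1 + 6 + 8) / 6 = 36/6 = 6

Step 2 — sample covariance S[i,j] = (1/(n-1)) · Σ_k (x_{k,i} - mean_i) · (x_{k,j} - mean_j), with n-1 = 5.
  S[X_1,X_1] = ((1.8333)·(1.8333) + (-2.1667)·(-2.1667) + (-0.1667)·(-0.1667) + (2.8333)·(2.8333) + (-1.1667)·(-1.1667) + (-1.1667)·(-1.1667)) / 5 = 18.8333/5 = 3.7667
  S[X_1,X_2] = ((1.8333)·(2.5) + (-2.1667)·(-2.5) + (-0.1667)·(-1.5) + (2.8333)·(-0.5) + (-1.1667)·(2.5) + (-1.1667)·(-0.5)) / 5 = 6.5/5 = 1.3
  S[X_1,X_3] = ((1.8333)·(1) + (-2.1667)·(0) + (-0.1667)·(2) + (2.8333)·(-5) + (-1.1667)·(0) + (-1.1667)·(2)) / 5 = -15/5 = -3
  S[X_2,X_2] = ((2.5)·(2.5) + (-2.5)·(-2.5) + (-1.5)·(-1.5) + (-0.5)·(-0.5) + (2.5)·(2.5) + (-0.5)·(-0.5)) / 5 = 21.5/5 = 4.3
  S[X_2,X_3] = ((2.5)·(1) + (-2.5)·(0) + (-1.5)·(2) + (-0.5)·(-5) + (2.5)·(0) + (-0.5)·(2)) / 5 = 1/5 = 0.2
  S[X_3,X_3] = ((1)·(1) + (0)·(0) + (2)·(2) + (-5)·(-5) + (0)·(0) + (2)·(2)) / 5 = 34/5 = 6.8

S is symmetric (S[j,i] = S[i,j]). Assembling:

S = [[3.7667, 1.3, -3],
 [1.3, 4.3, 0.2],
 [-3, 0.2, 6.8]]


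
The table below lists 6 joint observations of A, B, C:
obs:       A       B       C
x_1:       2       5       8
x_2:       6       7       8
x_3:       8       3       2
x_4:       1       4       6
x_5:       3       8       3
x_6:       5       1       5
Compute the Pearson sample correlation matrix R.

Step 1 — column means:
  mean(A) = (2 + 6 + 8 + 1 + 3 + 5) / 6 = 25/6 = 4.1667
  mean(B) = (5 + 7 + 3 + 4 + 8 + 1) / 6 = 28/6 = 4.6667
  mean(C) = (8 + 8 + 2 + 6 + 3 + 5) / 6 = 32/6 = 5.3333

Step 2 — sample variances and covariances s[i,j] = (1/(n-1)) · Σ_k (x_{k,i} - mean_i) · (x_{k,j} - mean_j), with n-1 = 5:
  s[A,A] = ((-2.1667)·(-2.1667) + (1.8333)·(1.8333) + (3.8333)·(3.8333) + (-3.1667)·(-3.1667) + (-1.1667)·(-1.1667) + (0.8333)·(0.8333)) / 5 = 34.8333/5 = 6.9667
  s[A,B] = ((-2.1667)·(0.3333) + (1.8333)·(2.3333) + (3.8333)·(-1.6667) + (-3.1667)·(-0.6667) + (-1.1667)·(3.3333) + (0.8333)·(-3.6667)) / 5 = -7.6667/5 = -1.5333
  s[A,C] = ((-2.1667)·(2.6667) + (1.8333)·(2.6667) + (3.8333)·(-3.3333) + (-3.1667)·(0.6667) + (-1.1667)·(-2.3333) + (0.8333)·(-0.3333)) / 5 = -13.3333/5 = -2.6667
  s[B,B] = ((0.3333)·(0.3333) + (2.3333)·(2.3333) + (-1.6667)·(-1.6667) + (-0.6667)·(-0.6667) + (3.3333)·(3.3333) + (-3.6667)·(-3.6667)) / 5 = 33.3333/5 = 6.6667
  s[B,C] = ((0.3333)·(2.6667) + (2.3333)·(2.6667) + (-1.6667)·(-3.3333) + (-0.6667)·(0.6667) + (3.3333)·(-2.3333) + (-3.6667)·(-0.3333)) / 5 = 5.6667/5 = 1.1333
  s[C,C] = ((2.6667)·(2.6667) + (2.6667)·(2.6667) + (-3.3333)·(-3.3333) + (0.6667)·(0.6667) + (-2.3333)·(-2.3333) + (-0.3333)·(-0.3333)) / 5 = 31.3333/5 = 6.2667
  Sample standard deviations s_i = √(s[i,i]):
  s(A) = √(6.9667) = 2.6394
  s(B) = √(6.6667) = 2.582
  s(C) = √(6.2667) = 2.5033

Step 3 — r_{ij} = s_{ij} / (s_i · s_j):
  r[A,A] = 1 (diagonal).
  r[A,B] = -1.5333 / (2.6394 · 2.582) = -1.5333 / 6.815 = -0.225
  r[A,C] = -2.6667 / (2.6394 · 2.5033) = -2.6667 / 6.6074 = -0.4036
  r[B,B] = 1 (diagonal).
  r[B,C] = 1.1333 / (2.582 · 2.5033) = 1.1333 / 6.4636 = 0.1753
  r[C,C] = 1 (diagonal).

R is symmetric with unit diagonal. Assembling:

R = [[1, -0.225, -0.4036],
 [-0.225, 1, 0.1753],
 [-0.4036, 0.1753, 1]]


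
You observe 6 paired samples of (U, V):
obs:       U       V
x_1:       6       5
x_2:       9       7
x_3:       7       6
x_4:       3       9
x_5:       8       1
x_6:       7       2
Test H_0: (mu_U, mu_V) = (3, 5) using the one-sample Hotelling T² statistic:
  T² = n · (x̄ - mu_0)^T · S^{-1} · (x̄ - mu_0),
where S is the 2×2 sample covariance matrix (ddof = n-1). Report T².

Step 1 — sample mean vector:
  mean(U) = (6 + 9 + 7 + 3 + 8 + 7) / 6 = 40/6 = 6.6667
  mean(V) = (5 + 7 + 6 + 9 + 1 + 2) / 6 = 30/6 = 5
  x̄ = (6.6667, 5),  deviation x̄ - mu_0 = (6.6667, 5) - (3, 5) = (3.6667, 0).

Step 2 — sample covariance matrix, S[i,j] = (1/(n-1)) · Σ_k (x_{k,i} - mean_i) · (x_{k,j} - mean_j), divisor n-1 = 5:
  S[U,U] = ((-0.6667)·(-0.6667) + (2.3333)·(2.3333) + (0.3333)·(0.3333) + (-3.6667)·(-3.6667) + (1.3333)·(1.3333) + (0.3333)·(0.3333)) / 5 = 21.3333/5 = 4.2667
  S[U,V] = ((-0.6667)·(0) + (2.3333)·(2) + (0.3333)·(1) + (-3.6667)·(4) + (1.3333)·(-4) + (0.3333)·(-3)) / 5 = -16/5 = -3.2
  S[V,V] = ((0)·(0) + (2)·(2) + (1)·(1) + (4)·(4) + (-4)·(-4) + (-3)·(-3)) / 5 = 46/5 = 9.2
  S = [[4.2667, -3.2],
 [-3.2, 9.2]].

Step 3 — invert S. det(S) = 4.2667·9.2 - (-3.2)² = 29.0133.
  S^{-1} = (1/det) · [[d, -b], [-b, a]] = [[0.3171, 0.1103],
 [0.1103, 0.1471]].

Step 4 — quadratic form (x̄ - mu_0)^T · S^{-1} · (x̄ - mu_0):
  S^{-1} · (x̄ - mu_0) = (1.1627, 0.4044),
  (x̄ - mu_0)^T · [...] = (3.6667)·(1.1627) + (0)·(0.4044) = 4.2632.

Step 5 — scale by n: T² = 6 · 4.2632 = 25.579.

T² ≈ 25.579


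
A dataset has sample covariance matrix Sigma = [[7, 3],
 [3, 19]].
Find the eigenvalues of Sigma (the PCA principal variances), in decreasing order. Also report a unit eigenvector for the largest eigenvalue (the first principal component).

Step 1 — characteristic polynomial of 2×2 Sigma:
  det(Sigma - λI) = λ² - trace · λ + det = 0.
  trace = 7 + 19 = 26, det = 7·19 - (3)² = 124.
Step 2 — discriminant:
  Δ = trace² - 4·det = 676 - 496 = 180.
Step 3 — eigenvalues:
  λ = (trace ± √Δ)/2 = (26 ± 13.4164)/2,
  λ_1 = 19.7082,  λ_2 = 6.2918.

Step 4 — unit eigenvector for λ_1: solve (Sigma - λ_1 I)v = 0. First row:
  (7 - 19.7082)·v_x + (3)·v_y = 0, i.e. (-12.7082)·v_x + (3)·v_y = 0,
  so v ∝ (b, λ_1 - a) = (3, 12.7082) = u.
  ||u|| = √((3)² + (12.7082)²) = √(170.4984) ≈ 13.0575,
  v_1 = u/||u|| ≈ (0.2298, 0.9732) (||v_1|| = 1).

λ_1 = 19.7082,  λ_2 = 6.2918;  v_1 ≈ (0.2298, 0.9732)


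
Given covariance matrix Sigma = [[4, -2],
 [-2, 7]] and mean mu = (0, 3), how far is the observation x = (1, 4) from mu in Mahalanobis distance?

Step 1 — centre the observation: (x - mu) = (1, 1).

Step 2 — invert Sigma. det(Sigma) = 4·7 - (-2)² = 24.
  Sigma^{-1} = (1/det) · [[d, -b], [-b, a]] = [[0.2917, 0.0833],
 [0.0833, 0.1667]].

Step 3 — form the quadratic (x - mu)^T · Sigma^{-1} · (x - mu):
  Sigma^{-1} · (x - mu) = (0.375, 0.25).
  (x - mu)^T · [Sigma^{-1} · (x - mu)] = (1)·(0.375) + (1)·(0.25) = 0.625.

Step 4 — take square root: d = √(0.625) ≈ 0.7906.

d(x, mu) = √(0.625) ≈ 0.7906


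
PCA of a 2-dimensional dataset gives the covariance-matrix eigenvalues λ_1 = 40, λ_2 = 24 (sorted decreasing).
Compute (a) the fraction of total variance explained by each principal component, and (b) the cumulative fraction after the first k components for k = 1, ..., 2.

Step 1 — total variance = trace(Sigma) = Σ λ_i = 40 + 24 = 64.

Step 2 — fraction explained by component i = λ_i / Σ λ:
  PC1: 40/64 = 0.625
  PC2: 24/64 = 0.375

Step 3 — cumulative fraction after k components = (λ_1 + ... + λ_k) / Σ λ:
  k = 1: 40/64 = 0.625
  k = 2: (40 + 24)/64 = 64/64 = 1

Summary (fraction, with percent):

explained: PC1 0.625 (62.5%), PC2 0.375 (37.5%);  cumulative: 0.625, 1


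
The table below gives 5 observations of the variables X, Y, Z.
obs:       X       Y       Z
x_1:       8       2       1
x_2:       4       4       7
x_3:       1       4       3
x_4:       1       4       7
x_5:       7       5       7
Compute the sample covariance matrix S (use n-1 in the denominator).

Step 1 — column means:
  mean(X) = (8 + 4 + 1 + 1 + 7) / 5 = 21/5 = 4.2
  mean(Y) = (2 + 4 + 4 + 4 + 5) / 5 = 19/5 = 3.8
  mean(Z) = (1 + 7 + 3 + 7 + 7) / 5 = 25/5 = 5

Step 2 — sample covariance S[i,j] = (1/(n-1)) · Σ_k (x_{k,i} - mean_i) · (x_{k,j} - mean_j), with n-1 = 4.
  S[X,X] = ((3.8)·(3.8) + (-0.2)·(-0.2) + (-3.2)·(-3.2) + (-3.2)·(-3.2) + (2.8)·(2.8)) / 4 = 42.8/4 = 10.7
  S[X,Y] = ((3.8)·(-1.8) + (-0.2)·(0.2) + (-3.2)·(0.2) + (-3.2)·(0.2) + (2.8)·(1.2)) / 4 = -4.8/4 = -1.2
  S[X,Z] = ((3.8)·(-4) + (-0.2)·(2) + (-3.2)·(-2) + (-3.2)·(2) + (2.8)·(2)) / 4 = -10/4 = -2.5
  S[Y,Y] = ((-1.8)·(-1.8) + (0.2)·(0.2) + (0.2)·(0.2) + (0.2)·(0.2) + (1.2)·(1.2)) / 4 = 4.8/4 = 1.2
  S[Y,Z] = ((-1.8)·(-4) + (0.2)·(2) + (0.2)·(-2) + (0.2)·(2) + (1.2)·(2)) / 4 = 10/4 = 2.5
  S[Z,Z] = ((-4)·(-4) + (2)·(2) + (-2)·(-2) + (2)·(2) + (2)·(2)) / 4 = 32/4 = 8

S is symmetric (S[j,i] = S[i,j]). Assembling:

S = [[10.7, -1.2, -2.5],
 [-1.2, 1.2, 2.5],
 [-2.5, 2.5, 8]]


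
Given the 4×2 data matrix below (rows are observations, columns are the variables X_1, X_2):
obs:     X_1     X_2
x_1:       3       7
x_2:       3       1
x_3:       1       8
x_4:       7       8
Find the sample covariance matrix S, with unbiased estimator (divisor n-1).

Step 1 — column means:
  mean(X_1) = (3 + 3 + 1 + 7) / 4 = 14/4 = 3.5
  mean(X_2) = (7 + 1 + 8 + 8) / 4 = 24/4 = 6

Step 2 — sample covariance S[i,j] = (1/(n-1)) · Σ_k (x_{k,i} - mean_i) · (x_{k,j} - mean_j), with n-1 = 3.
  S[X_1,X_1] = ((-0.5)·(-0.5) + (-0.5)·(-0.5) + (-2.5)·(-2.5) + (3.5)·(3.5)) / 3 = 19/3 = 6.3333
  S[X_1,X_2] = ((-0.5)·(1) + (-0.5)·(-5) + (-2.5)·(2) + (3.5)·(2)) / 3 = 4/3 = 1.3333
  S[X_2,X_2] = ((1)·(1) + (-5)·(-5) + (2)·(2) + (2)·(2)) / 3 = 34/3 = 11.3333

S is symmetric (S[j,i] = S[i,j]). Assembling:

S = [[6.3333, 1.3333],
 [1.3333, 11.3333]]


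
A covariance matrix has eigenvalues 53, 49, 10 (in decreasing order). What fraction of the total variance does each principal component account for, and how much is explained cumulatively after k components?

Step 1 — total variance = trace(Sigma) = Σ λ_i = 53 + 49 + 10 = 112.

Step 2 — fraction explained by component i = λ_i / Σ λ:
  PC1: 53/112 = 0.4732
  PC2: 49/112 = 0.4375
  PC3: 10/112 = 0.0893

Step 3 — cumulative fraction after k components = (λ_1 + ... + λ_k) / Σ λ:
  k = 1: 53/112 = 0.4732
  k = 2: (53 + 49)/112 = 102/112 = 0.9107
  k = 3: (53 + 49 + 10)/112 = 112/112 = 1

Summary (fraction, with percent):

explained: PC1 0.4732 (47.32%), PC2 0.4375 (43.75%), PC3 0.0893 (8.93%);  cumulative: 0.4732, 0.9107, 1


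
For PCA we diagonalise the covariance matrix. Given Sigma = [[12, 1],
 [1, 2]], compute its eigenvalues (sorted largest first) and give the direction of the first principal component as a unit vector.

Step 1 — characteristic polynomial of 2×2 Sigma:
  det(Sigma - λI) = λ² - trace · λ + det = 0.
  trace = 12 + 2 = 14, det = 12·2 - (1)² = 23.
Step 2 — discriminant:
  Δ = trace² - 4·det = 196 - 92 = 104.
Step 3 — eigenvalues:
  λ = (trace ± √Δ)/2 = (14 ± 10.198)/2,
  λ_1 = 12.099,  λ_2 = 1.901.

Step 4 — unit eigenvector for λ_1: solve (Sigma - λ_1 I)v = 0. First row:
  (12 - 12.099)·v_x + (1)·v_y = 0, i.e. (-0.099)·v_x + (1)·v_y = 0,
  so v ∝ (b, λ_1 - a) = (1, 0.099) = u.
  ||u|| = √((1)² + (0.099)²) = √(1.0098) ≈ 1.0049,
  v_1 = u/||u|| ≈ (0.9951, 0.0985) (||v_1|| = 1).

λ_1 = 12.099,  λ_2 = 1.901;  v_1 ≈ (0.9951, 0.0985)


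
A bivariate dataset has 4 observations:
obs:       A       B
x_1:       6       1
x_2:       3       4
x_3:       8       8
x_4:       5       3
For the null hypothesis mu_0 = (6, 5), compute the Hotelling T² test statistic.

Step 1 — sample mean vector:
  mean(A) = (6 + 3 + 8 + 5) / 4 = 22/4 = 5.5
  mean(B) = (1 + 4 + 8 + 3) / 4 = 16/4 = 4
  x̄ = (5.5, 4),  deviation x̄ - mu_0 = (5.5, 4) - (6, 5) = (-0.5, -1).

Step 2 — sample covariance matrix, S[i,j] = (1/(n-1)) · Σ_k (x_{k,i} - mean_i) · (x_{k,j} - mean_j), divisor n-1 = 3:
  S[A,A] = ((0.5)·(0.5) + (-2.5)·(-2.5) + (2.5)·(2.5) + (-0.5)·(-0.5)) / 3 = 13/3 = 4.3333
  S[A,B] = ((0.5)·(-3) + (-2.5)·(0) + (2.5)·(4) + (-0.5)·(-1)) / 3 = 9/3 = 3
  S[B,B] = ((-3)·(-3) + (0)·(0) + (4)·(4) + (-1)·(-1)) / 3 = 26/3 = 8.6667
  S = [[4.3333, 3],
 [3, 8.6667]].

Step 3 — invert S. det(S) = 4.3333·8.6667 - (3)² = 28.5556.
  S^{-1} = (1/det) · [[d, -b], [-b, a]] = [[0.3035, -0.1051],
 [-0.1051, 0.1518]].

Step 4 — quadratic form (x̄ - mu_0)^T · S^{-1} · (x̄ - mu_0):
  S^{-1} · (x̄ - mu_0) = (-0.0467, -0.0992),
  (x̄ - mu_0)^T · [...] = (-0.5)·(-0.0467) + (-1)·(-0.0992) = 0.1226.

Step 5 — scale by n: T² = 4 · 0.1226 = 0.4903.

T² ≈ 0.4903


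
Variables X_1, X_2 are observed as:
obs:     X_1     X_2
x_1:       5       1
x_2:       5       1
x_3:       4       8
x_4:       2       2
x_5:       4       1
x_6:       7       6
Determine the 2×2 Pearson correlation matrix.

Step 1 — column means:
  mean(X_1) = (5 + 5 + 4 + 2 + 4 + 7) / 6 = 27/6 = 4.5
  mean(X_2) = (1 + 1 + 8 + 2 + 1 + 6) / 6 = 19/6 = 3.1667

Step 2 — sample variances and covariances s[i,j] = (1/(n-1)) · Σ_k (x_{k,i} - mean_i) · (x_{k,j} - mean_j), with n-1 = 5:
  s[X_1,X_1] = ((0.5)·(0.5) + (0.5)·(0.5) + (-0.5)·(-0.5) + (-2.5)·(-2.5) + (-0.5)·(-0.5) + (2.5)·(2.5)) / 5 = 13.5/5 = 2.7
  s[X_1,X_2] = ((0.5)·(-2.1667) + (0.5)·(-2.1667) + (-0.5)·(4.8333) + (-2.5)·(-1.1667) + (-0.5)·(-2.1667) + (2.5)·(2.8333)) / 5 = 6.5/5 = 1.3
  s[X_2,X_2] = ((-2.1667)·(-2.1667) + (-2.1667)·(-2.1667) + (4.8333)·(4.8333) + (-1.1667)·(-1.1667) + (-2.1667)·(-2.1667) + (2.8333)·(2.8333)) / 5 = 46.8333/5 = 9.3667
  Sample standard deviations s_i = √(s[i,i]):
  s(X_1) = √(2.7) = 1.6432
  s(X_2) = √(9.3667) = 3.0605

Step 3 — r_{ij} = s_{ij} / (s_i · s_j):
  r[X_1,X_1] = 1 (diagonal).
  r[X_1,X_2] = 1.3 / (1.6432 · 3.0605) = 1.3 / 5.0289 = 0.2585
  r[X_2,X_2] = 1 (diagonal).

R is symmetric with unit diagonal. Assembling:

R = [[1, 0.2585],
 [0.2585, 1]]


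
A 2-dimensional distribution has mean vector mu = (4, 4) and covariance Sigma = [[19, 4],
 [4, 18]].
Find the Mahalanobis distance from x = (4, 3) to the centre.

Step 1 — centre the observation: (x - mu) = (0, -1).

Step 2 — invert Sigma. det(Sigma) = 19·18 - (4)² = 326.
  Sigma^{-1} = (1/det) · [[d, -b], [-b, a]] = [[0.0552, -0.0123],
 [-0.0123, 0.0583]].

Step 3 — form the quadratic (x - mu)^T · Sigma^{-1} · (x - mu):
  Sigma^{-1} · (x - mu) = (0.0123, -0.0583).
  (x - mu)^T · [Sigma^{-1} · (x - mu)] = (0)·(0.0123) + (-1)·(-0.0583) = 0.0583.

Step 4 — take square root: d = √(0.0583) ≈ 0.2414.

d(x, mu) = √(0.0583) ≈ 0.2414


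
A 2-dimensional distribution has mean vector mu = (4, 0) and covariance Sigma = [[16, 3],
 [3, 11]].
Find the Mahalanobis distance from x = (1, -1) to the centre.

Step 1 — centre the observation: (x - mu) = (-3, -1).

Step 2 — invert Sigma. det(Sigma) = 16·11 - (3)² = 167.
  Sigma^{-1} = (1/det) · [[d, -b], [-b, a]] = [[0.0659, -0.018],
 [-0.018, 0.0958]].

Step 3 — form the quadratic (x - mu)^T · Sigma^{-1} · (x - mu):
  Sigma^{-1} · (x - mu) = (-0.1796, -0.0419).
  (x - mu)^T · [Sigma^{-1} · (x - mu)] = (-3)·(-0.1796) + (-1)·(-0.0419) = 0.5808.

Step 4 — take square root: d = √(0.5808) ≈ 0.7621.

d(x, mu) = √(0.5808) ≈ 0.7621


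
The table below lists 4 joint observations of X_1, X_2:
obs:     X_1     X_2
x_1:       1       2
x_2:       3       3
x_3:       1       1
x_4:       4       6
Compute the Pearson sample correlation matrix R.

Step 1 — column means:
  mean(X_1) = (1 + 3 + 1 + 4) / 4 = 9/4 = 2.25
  mean(X_2) = (2 + 3 + 1 + 6) / 4 = 12/4 = 3

Step 2 — sample variances and covariances s[i,j] = (1/(n-1)) · Σ_k (x_{k,i} - mean_i) · (x_{k,j} - mean_j), with n-1 = 3:
  s[X_1,X_1] = ((-1.25)·(-1.25) + (0.75)·(0.75) + (-1.25)·(-1.25) + (1.75)·(1.75)) / 3 = 6.75/3 = 2.25
  s[X_1,X_2] = ((-1.25)·(-1) + (0.75)·(0) + (-1.25)·(-2) + (1.75)·(3)) / 3 = 9/3 = 3
  s[X_2,X_2] = ((-1)·(-1) + (0)·(0) + (-2)·(-2) + (3)·(3)) / 3 = 14/3 = 4.6667
  Sample standard deviations s_i = √(s[i,i]):
  s(X_1) = √(2.25) = 1.5
  s(X_2) = √(4.6667) = 2.1602

Step 3 — r_{ij} = s_{ij} / (s_i · s_j):
  r[X_1,X_1] = 1 (diagonal).
  r[X_1,X_2] = 3 / (1.5 · 2.1602) = 3 / 3.2404 = 0.9258
  r[X_2,X_2] = 1 (diagonal).

R is symmetric with unit diagonal. Assembling:

R = [[1, 0.9258],
 [0.9258, 1]]


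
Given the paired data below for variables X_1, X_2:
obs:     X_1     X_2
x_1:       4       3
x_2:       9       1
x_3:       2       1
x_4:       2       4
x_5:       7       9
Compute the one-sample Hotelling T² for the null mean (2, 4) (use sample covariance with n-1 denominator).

Step 1 — sample mean vector:
  mean(X_1) = (4 + 9 + 2 + 2 + 7) / 5 = 24/5 = 4.8
  mean(X_2) = (3 + 1 + 1 + 4 + 9) / 5 = 18/5 = 3.6
  x̄ = (4.8, 3.6),  deviation x̄ - mu_0 = (4.8, 3.6) - (2, 4) = (2.8, -0.4).

Step 2 — sample covariance matrix, S[i,j] = (1/(n-1)) · Σ_k (x_{k,i} - mean_i) · (x_{k,j} - mean_j), divisor n-1 = 4:
  S[X_1,X_1] = ((-0.8)·(-0.8) + (4.2)·(4.2) + (-2.8)·(-2.8) + (-2.8)·(-2.8) + (2.2)·(2.2)) / 4 = 38.8/4 = 9.7
  S[X_1,X_2] = ((-0.8)·(-0.6) + (4.2)·(-2.6) + (-2.8)·(-2.6) + (-2.8)·(0.4) + (2.2)·(5.4)) / 4 = 7.6/4 = 1.9
  S[X_2,X_2] = ((-0.6)·(-0.6) + (-2.6)·(-2.6) + (-2.6)·(-2.6) + (0.4)·(0.4) + (5.4)·(5.4)) / 4 = 43.2/4 = 10.8
  S = [[9.7, 1.9],
 [1.9, 10.8]].

Step 3 — invert S. det(S) = 9.7·10.8 - (1.9)² = 101.15.
  S^{-1} = (1/det) · [[d, -b], [-b, a]] = [[0.1068, -0.0188],
 [-0.0188, 0.0959]].

Step 4 — quadratic form (x̄ - mu_0)^T · S^{-1} · (x̄ - mu_0):
  S^{-1} · (x̄ - mu_0) = (0.3065, -0.091),
  (x̄ - mu_0)^T · [...] = (2.8)·(0.3065) + (-0.4)·(-0.091) = 0.8945.

Step 5 — scale by n: T² = 5 · 0.8945 = 4.4726.

T² ≈ 4.4726


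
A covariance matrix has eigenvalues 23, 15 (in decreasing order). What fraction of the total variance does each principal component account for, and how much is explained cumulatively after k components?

Step 1 — total variance = trace(Sigma) = Σ λ_i = 23 + 15 = 38.

Step 2 — fraction explained by component i = λ_i / Σ λ:
  PC1: 23/38 = 0.6053
  PC2: 15/38 = 0.3947

Step 3 — cumulative fraction after k components = (λ_1 + ... + λ_k) / Σ λ:
  k = 1: 23/38 = 0.6053
  k = 2: (23 + 15)/38 = 38/38 = 1

Summary (fraction, with percent):

explained: PC1 0.6053 (60.53%), PC2 0.3947 (39.47%);  cumulative: 0.6053, 1


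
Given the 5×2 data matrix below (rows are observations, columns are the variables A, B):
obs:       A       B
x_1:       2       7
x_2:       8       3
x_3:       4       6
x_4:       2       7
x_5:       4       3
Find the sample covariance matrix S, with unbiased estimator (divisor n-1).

Step 1 — column means:
  mean(A) = (2 + 8 + 4 + 2 + 4) / 5 = 20/5 = 4
  mean(B) = (7 + 3 + 6 + 7 + 3) / 5 = 26/5 = 5.2

Step 2 — sample covariance S[i,j] = (1/(n-1)) · Σ_k (x_{k,i} - mean_i) · (x_{k,j} - mean_j), with n-1 = 4.
  S[A,A] = ((-2)·(-2) + (4)·(4) + (0)·(0) + (-2)·(-2) + (0)·(0)) / 4 = 24/4 = 6
  S[A,B] = ((-2)·(1.8) + (4)·(-2.2) + (0)·(0.8) + (-2)·(1.8) + (0)·(-2.2)) / 4 = -16/4 = -4
  S[B,B] = ((1.8)·(1.8) + (-2.2)·(-2.2) + (0.8)·(0.8) + (1.8)·(1.8) + (-2.2)·(-2.2)) / 4 = 16.8/4 = 4.2

S is symmetric (S[j,i] = S[i,j]). Assembling:

S = [[6, -4],
 [-4, 4.2]]


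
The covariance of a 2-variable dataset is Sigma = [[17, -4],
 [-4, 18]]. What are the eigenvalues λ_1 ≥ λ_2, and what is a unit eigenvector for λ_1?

Step 1 — characteristic polynomial of 2×2 Sigma:
  det(Sigma - λI) = λ² - trace · λ + det = 0.
  trace = 17 + 18 = 35, det = 17·18 - (-4)² = 290.
Step 2 — discriminant:
  Δ = trace² - 4·det = 1225 - 1160 = 65.
Step 3 — eigenvalues:
  λ = (trace ± √Δ)/2 = (35 ± 8.0623)/2,
  λ_1 = 21.5311,  λ_2 = 13.4689.

Step 4 — unit eigenvector for λ_1: solve (Sigma - λ_1 I)v = 0. First row:
  (17 - 21.5311)·v_x + (-4)·v_y = 0, i.e. (-4.5311)·v_x + (-4)·v_y = 0,
  so v ∝ (b, λ_1 - a) = (-4, 4.5311); multiply by -1 so the first entry is positive: u = (4, -4.5311).
  ||u|| = √((4)² + (-4.5311)²) = √(36.5311) ≈ 6.0441,
  v_1 = u/||u|| ≈ (0.6618, -0.7497) (||v_1|| = 1).

λ_1 = 21.5311,  λ_2 = 13.4689;  v_1 ≈ (0.6618, -0.7497)


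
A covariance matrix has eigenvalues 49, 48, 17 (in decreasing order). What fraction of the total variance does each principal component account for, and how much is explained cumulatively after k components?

Step 1 — total variance = trace(Sigma) = Σ λ_i = 49 + 48 + 17 = 114.

Step 2 — fraction explained by component i = λ_i / Σ λ:
  PC1: 49/114 = 0.4298
  PC2: 48/114 = 0.4211
  PC3: 17/114 = 0.1491

Step 3 — cumulative fraction after k components = (λ_1 + ... + λ_k) / Σ λ:
  k = 1: 49/114 = 0.4298
  k = 2: (49 + 48)/114 = 97/114 = 0.8509
  k = 3: (49 + 48 + 17)/114 = 114/114 = 1

Summary (fraction, with percent):

explained: PC1 0.4298 (42.98%), PC2 0.4211 (42.11%), PC3 0.1491 (14.91%);  cumulative: 0.4298, 0.8509, 1


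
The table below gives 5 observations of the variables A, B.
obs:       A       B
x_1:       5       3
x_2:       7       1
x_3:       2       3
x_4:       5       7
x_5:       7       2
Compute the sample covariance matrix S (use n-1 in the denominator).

Step 1 — column means:
  mean(A) = (5 + 7 + 2 + 5 + 7) / 5 = 26/5 = 5.2
  mean(B) = (3 + 1 + 3 + 7 + 2) / 5 = 16/5 = 3.2

Step 2 — sample covariance S[i,j] = (1/(n-1)) · Σ_k (x_{k,i} - mean_i) · (x_{k,j} - mean_j), with n-1 = 4.
  S[A,A] = ((-0.2)·(-0.2) + (1.8)·(1.8) + (-3.2)·(-3.2) + (-0.2)·(-0.2) + (1.8)·(1.8)) / 4 = 16.8/4 = 4.2
  S[A,B] = ((-0.2)·(-0.2) + (1.8)·(-2.2) + (-3.2)·(-0.2) + (-0.2)·(3.8) + (1.8)·(-1.2)) / 4 = -6.2/4 = -1.55
  S[B,B] = ((-0.2)·(-0.2) + (-2.2)·(-2.2) + (-0.2)·(-0.2) + (3.8)·(3.8) + (-1.2)·(-1.2)) / 4 = 20.8/4 = 5.2

S is symmetric (S[j,i] = S[i,j]). Assembling:

S = [[4.2, -1.55],
 [-1.55, 5.2]]


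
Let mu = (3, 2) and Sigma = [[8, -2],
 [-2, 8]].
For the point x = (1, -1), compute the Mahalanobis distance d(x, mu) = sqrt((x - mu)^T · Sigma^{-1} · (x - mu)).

Step 1 — centre the observation: (x - mu) = (-2, -3).

Step 2 — invert Sigma. det(Sigma) = 8·8 - (-2)² = 60.
  Sigma^{-1} = (1/det) · [[d, -b], [-b, a]] = [[0.1333, 0.0333],
 [0.0333, 0.1333]].

Step 3 — form the quadratic (x - mu)^T · Sigma^{-1} · (x - mu):
  Sigma^{-1} · (x - mu) = (-0.3667, -0.4667).
  (x - mu)^T · [Sigma^{-1} · (x - mu)] = (-2)·(-0.3667) + (-3)·(-0.4667) = 2.1333.

Step 4 — take square root: d = √(2.1333) ≈ 1.4606.

d(x, mu) = √(2.1333) ≈ 1.4606


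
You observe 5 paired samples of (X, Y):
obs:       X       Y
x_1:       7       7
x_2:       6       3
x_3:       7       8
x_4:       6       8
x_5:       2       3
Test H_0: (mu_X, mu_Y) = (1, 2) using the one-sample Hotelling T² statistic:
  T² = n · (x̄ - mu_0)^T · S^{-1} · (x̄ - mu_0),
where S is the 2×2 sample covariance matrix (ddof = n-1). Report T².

Step 1 — sample mean vector:
  mean(X) = (7 + 6 + 7 + 6 + 2) / 5 = 28/5 = 5.6
  mean(Y) = (7 + 3 + 8 + 8 + 3) / 5 = 29/5 = 5.8
  x̄ = (5.6, 5.8),  deviation x̄ - mu_0 = (5.6, 5.8) - (1, 2) = (4.6, 3.8).

Step 2 — sample covariance matrix, S[i,j] = (1/(n-1)) · Σ_k (x_{k,i} - mean_i) · (x_{k,j} - mean_j), divisor n-1 = 4:
  S[X,X] = ((1.4)·(1.4) + (0.4)·(0.4) + (1.4)·(1.4) + (0.4)·(0.4) + (-3.6)·(-3.6)) / 4 = 17.2/4 = 4.3
  S[X,Y] = ((1.4)·(1.2) + (0.4)·(-2.8) + (1.4)·(2.2) + (0.4)·(2.2) + (-3.6)·(-2.8)) / 4 = 14.6/4 = 3.65
  S[Y,Y] = ((1.2)·(1.2) + (-2.8)·(-2.8) + (2.2)·(2.2) + (2.2)·(2.2) + (-2.8)·(-2.8)) / 4 = 26.8/4 = 6.7
  S = [[4.3, 3.65],
 [3.65, 6.7]].

Step 3 — invert S. det(S) = 4.3·6.7 - (3.65)² = 15.4875.
  S^{-1} = (1/det) · [[d, -b], [-b, a]] = [[0.4326, -0.2357],
 [-0.2357, 0.2776]].

Step 4 — quadratic form (x̄ - mu_0)^T · S^{-1} · (x̄ - mu_0):
  S^{-1} · (x̄ - mu_0) = (1.0944, -0.0291),
  (x̄ - mu_0)^T · [...] = (4.6)·(1.0944) + (3.8)·(-0.0291) = 4.924.

Step 5 — scale by n: T² = 5 · 4.924 = 24.6199.

T² ≈ 24.6199


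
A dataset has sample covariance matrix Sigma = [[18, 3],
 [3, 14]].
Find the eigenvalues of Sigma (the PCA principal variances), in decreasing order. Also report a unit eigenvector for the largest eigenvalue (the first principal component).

Step 1 — characteristic polynomial of 2×2 Sigma:
  det(Sigma - λI) = λ² - trace · λ + det = 0.
  trace = 18 + 14 = 32, det = 18·14 - (3)² = 243.
Step 2 — discriminant:
  Δ = trace² - 4·det = 1024 - 972 = 52.
Step 3 — eigenvalues:
  λ = (trace ± √Δ)/2 = (32 ± 7.2111)/2,
  λ_1 = 19.6056,  λ_2 = 12.3944.

Step 4 — unit eigenvector for λ_1: solve (Sigma - λ_1 I)v = 0. First row:
  (18 - 19.6056)·v_x + (3)·v_y = 0, i.e. (-1.6056)·v_x + (3)·v_y = 0,
  so v ∝ (b, λ_1 - a) = (3, 1.6056) = u.
  ||u|| = √((3)² + (1.6056)²) = √(11.5778) ≈ 3.4026,
  v_1 = u/||u|| ≈ (0.8817, 0.4719) (||v_1|| = 1).

λ_1 = 19.6056,  λ_2 = 12.3944;  v_1 ≈ (0.8817, 0.4719)
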